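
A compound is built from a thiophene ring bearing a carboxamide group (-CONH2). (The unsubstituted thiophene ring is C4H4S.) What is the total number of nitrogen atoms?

Atom tally by fragment:
  thiophene ring core → C:4 H:4 S:1
  (− 1 ring H displaced by substituents)
  + CONH2 → C:1 H:2 O:1 N:1
Element totals:
  C: 5
  H: 5
  N: 1
  O: 1
  S: 1

1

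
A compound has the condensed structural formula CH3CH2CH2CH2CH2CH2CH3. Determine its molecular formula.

Atom tally by fragment:
  CH3 → C:1 H:3
  CH2 → C:1 H:2
  CH2 → C:1 H:2
  CH2 → C:1 H:2
  CH2 → C:1 H:2
  CH2 → C:1 H:2
  CH3 → C:1 H:3
Element totals:
  C: 7
  H: 16

C7H16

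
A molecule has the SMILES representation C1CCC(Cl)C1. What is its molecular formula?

C5H9Cl

Atom tally by fragment:
  cyclopentane ring core → C:5 H:10
  (− 1 ring H displaced by substituents)
  + Cl → Cl:1
Element totals:
  C: 5
  H: 9
  Cl: 1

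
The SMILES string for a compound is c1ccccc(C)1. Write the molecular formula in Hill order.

C7H8

Atom tally by fragment:
  benzene ring core → C:6 H:6
  (− 1 ring H displaced by substituents)
  + CH3 → C:1 H:3
Element totals:
  C: 7
  H: 8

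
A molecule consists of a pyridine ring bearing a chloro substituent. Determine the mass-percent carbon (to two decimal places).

Atom tally by fragment:
  pyridine ring core → C:5 H:5 N:1
  (− 1 ring H displaced by substituents)
  + Cl → Cl:1
Element totals:
  C: 5
  H: 4
  Cl: 1
  N: 1
Molecular formula: C5H4ClN.
Molar mass = 113.544 g/mol.
Mass from C: 5 × 12.011 = 60.055 g/mol.
%C = 60.055 / 113.544 × 100 = 52.89%.

52.89%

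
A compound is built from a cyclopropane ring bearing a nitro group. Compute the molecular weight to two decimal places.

Atom tally by fragment:
  cyclopropane ring core → C:3 H:6
  (− 1 ring H displaced by substituents)
  + NO2 → N:1 O:2
Element totals:
  C: 3
  H: 5
  N: 1
  O: 2
Molecular formula: C3H5NO2.
  M = 3(12.011) + 5(1.008) + 14.007 + 2(15.999)
    = 36.033 + 5.040 + 14.007 + 31.998 = 87.078

87.08 g/mol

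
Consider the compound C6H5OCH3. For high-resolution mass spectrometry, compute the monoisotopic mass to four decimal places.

108.0575

Atom tally by fragment:
  benzene ring core → C:6 H:6
  (− 1 ring H displaced by substituents)
  + OCH3 → C:1 H:3 O:1
Element totals:
  C: 7
  H: 8
  O: 1
Molecular formula: C7H8O.
  M = 7(12.0) + 8(1.007825) + 15.994915
    = 84.000000 + 8.062600 + 15.994915 = 108.057515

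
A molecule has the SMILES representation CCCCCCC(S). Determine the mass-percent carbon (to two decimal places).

Atom tally by fragment:
  CH3 → C:1 H:3
  CH2 → C:1 H:2
  CH2 → C:1 H:2
  CH2 → C:1 H:2
  CH2 → C:1 H:2
  CH2 → C:1 H:2
  CH2SH → C:1 H:3 S:1
Element totals:
  C: 7
  H: 16
  S: 1
Molecular formula: C7H16S.
Molar mass = 132.265 g/mol.
Mass from C: 7 × 12.011 = 84.077 g/mol.
%C = 84.077 / 132.265 × 100 = 63.57%.

63.57%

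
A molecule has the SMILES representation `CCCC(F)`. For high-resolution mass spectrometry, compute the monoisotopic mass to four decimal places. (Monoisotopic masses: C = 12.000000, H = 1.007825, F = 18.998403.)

76.0688

Atom tally by fragment:
  CH3 → C:1 H:3
  CH2 → C:1 H:2
  CH2 → C:1 H:2
  CH2F → C:1 H:2 F:1
Element totals:
  C: 4
  H: 9
  F: 1
Molecular formula: C4H9F.
  M = 4(12.0) + 9(1.007825) + 18.998403
    = 48.000000 + 9.070425 + 18.998403 = 76.068828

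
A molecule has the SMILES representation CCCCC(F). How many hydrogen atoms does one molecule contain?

Atom tally by fragment:
  CH3 → C:1 H:3
  CH2 → C:1 H:2
  CH2 → C:1 H:2
  CH2 → C:1 H:2
  CH2F → C:1 H:2 F:1
Element totals:
  C: 5
  H: 11
  F: 1

11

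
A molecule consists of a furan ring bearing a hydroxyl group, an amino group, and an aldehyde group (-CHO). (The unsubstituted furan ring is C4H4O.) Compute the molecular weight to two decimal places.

Atom tally by fragment:
  furan ring core → C:4 H:4 O:1
  (− 3 ring H displaced by substituents)
  + OH → O:1 H:1
  + NH2 → N:1 H:2
  + CHO → C:1 H:1 O:1
Element totals:
  C: 5
  H: 5
  N: 1
  O: 3
Molecular formula: C5H5NO3.
  M = 5(12.011) + 5(1.008) + 14.007 + 3(15.999)
    = 60.055 + 5.040 + 14.007 + 47.997 = 127.099

127.10 g/mol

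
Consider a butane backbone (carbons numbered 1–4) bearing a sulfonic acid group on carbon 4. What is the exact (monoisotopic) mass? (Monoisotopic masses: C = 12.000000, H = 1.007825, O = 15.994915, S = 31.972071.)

Atom tally by fragment:
  CH3 → C:1 H:3
  CH2 → C:1 H:2
  CH2 → C:1 H:2
  CH2SO3H → C:1 H:3 S:1 O:3
Element totals:
  C: 4
  H: 10
  O: 3
  S: 1
Molecular formula: C4H10O3S.
  M = 4(12.0) + 10(1.007825) + 3(15.994915) + 31.972071
    = 48.000000 + 10.078250 + 47.984745 + 31.972071 = 138.035066

138.0351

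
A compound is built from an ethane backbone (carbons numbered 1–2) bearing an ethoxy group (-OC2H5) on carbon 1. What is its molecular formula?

C4H10O

Atom tally by fragment:
  C2H5OCH2 → C:3 H:7 O:1
  CH3 → C:1 H:3
Element totals:
  C: 4
  H: 10
  O: 1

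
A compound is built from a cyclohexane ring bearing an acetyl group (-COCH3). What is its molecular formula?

C8H14O

Atom tally by fragment:
  cyclohexane ring core → C:6 H:12
  (− 1 ring H displaced by substituents)
  + COCH3 → C:2 H:3 O:1
Element totals:
  C: 8
  H: 14
  O: 1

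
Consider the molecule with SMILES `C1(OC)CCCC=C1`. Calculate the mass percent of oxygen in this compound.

Atom tally by fragment:
  cyclohexene ring core → C:6 H:10
  (− 1 ring H displaced by substituents)
  + OCH3 → C:1 H:3 O:1
Element totals:
  C: 7
  H: 12
  O: 1
Molecular formula: C7H12O.
Molar mass = 112.172 g/mol.
Mass from O: 1 × 15.999 = 15.999 g/mol.
%O = 15.999 / 112.172 × 100 = 14.26%.

14.26%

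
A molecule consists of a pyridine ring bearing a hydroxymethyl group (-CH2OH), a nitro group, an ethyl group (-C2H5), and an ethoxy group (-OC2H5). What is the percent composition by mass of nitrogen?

12.38%

Atom tally by fragment:
  pyridine ring core → C:5 H:5 N:1
  (− 4 ring H displaced by substituents)
  + CH2OH → C:1 H:3 O:1
  + NO2 → N:1 O:2
  + C2H5 → C:2 H:5
  + OC2H5 → C:2 H:5 O:1
Element totals:
  C: 10
  H: 14
  N: 2
  O: 4
Molecular formula: C10H14N2O4.
Molar mass = 226.232 g/mol.
Mass from N: 2 × 14.007 = 28.014 g/mol.
%N = 28.014 / 226.232 × 100 = 12.38%.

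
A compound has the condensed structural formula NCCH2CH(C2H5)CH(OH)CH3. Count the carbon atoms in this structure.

7

Element totals:
  C: 7
  H: 13
  N: 1
  O: 1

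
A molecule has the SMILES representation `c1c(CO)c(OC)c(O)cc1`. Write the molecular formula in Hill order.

Atom tally by fragment:
  benzene ring core → C:6 H:6
  (− 3 ring H displaced by substituents)
  + CH2OH → C:1 H:3 O:1
  + OCH3 → C:1 H:3 O:1
  + OH → O:1 H:1
Element totals:
  C: 8
  H: 10
  O: 3

C8H10O3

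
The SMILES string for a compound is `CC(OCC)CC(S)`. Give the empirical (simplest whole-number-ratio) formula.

C6H14OS

Atom tally by fragment:
  CH3 → C:1 H:3
  CH(OC2H5) → C:3 H:6 O:1
  CH2 → C:1 H:2
  CH2SH → C:1 H:3 S:1
Element totals:
  C: 6
  H: 14
  O: 1
  S: 1
Molecular formula: C6H14OS.
gcd of subscripts (6, 14, 1, 1) = 1, so the empirical formula equals the molecular formula.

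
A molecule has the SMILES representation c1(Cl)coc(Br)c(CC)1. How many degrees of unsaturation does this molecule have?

Atom tally by fragment:
  furan ring core → C:4 H:4 O:1
  (− 3 ring H displaced by substituents)
  + Cl → Cl:1
  + Br → Br:1
  + C2H5 → C:2 H:5
Element totals:
  C: 6
  H: 6
  Br: 1
  Cl: 1
  O: 1
Molecular formula: C6H6BrClO.
DoU = (2C + 2 + N − H − X) / 2 = (2·6 + 2 + 0 − 6 − 2) / 2 = 3.

3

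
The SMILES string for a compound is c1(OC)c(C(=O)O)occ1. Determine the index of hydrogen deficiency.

Atom tally by fragment:
  furan ring core → C:4 H:4 O:1
  (− 2 ring H displaced by substituents)
  + OCH3 → C:1 H:3 O:1
  + COOH → C:1 H:1 O:2
Element totals:
  C: 6
  H: 6
  O: 4
Molecular formula: C6H6O4.
DoU = (2C + 2 + N − H − X) / 2 = (2·6 + 2 + 0 − 6 − 0) / 2 = 4.

4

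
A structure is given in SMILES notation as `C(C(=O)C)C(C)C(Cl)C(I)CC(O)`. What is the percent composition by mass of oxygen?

10.04%

Atom tally by fragment:
  CH3COCH2 → C:3 H:5 O:1
  CH(CH3) → C:2 H:4
  CH(Cl) → C:1 H:1 Cl:1
  CH(I) → C:1 H:1 I:1
  CH2 → C:1 H:2
  CH2OH → C:1 H:3 O:1
Element totals:
  C: 9
  H: 16
  Cl: 1
  I: 1
  O: 2
Molecular formula: C9H16ClIO2.
Molar mass = 318.579 g/mol.
Mass from O: 2 × 15.999 = 31.998 g/mol.
%O = 31.998 / 318.579 × 100 = 10.04%.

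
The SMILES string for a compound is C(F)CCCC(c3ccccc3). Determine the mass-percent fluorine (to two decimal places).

11.43%

Atom tally by fragment:
  FCH2 → C:1 H:2 F:1
  CH2 → C:1 H:2
  CH2 → C:1 H:2
  CH2 → C:1 H:2
  CH2C6H5 → C:7 H:7
Element totals:
  C: 11
  H: 15
  F: 1
Molecular formula: C11H15F.
Molar mass = 166.239 g/mol.
Mass from F: 1 × 18.998 = 18.998 g/mol.
%F = 18.998 / 166.239 × 100 = 11.43%.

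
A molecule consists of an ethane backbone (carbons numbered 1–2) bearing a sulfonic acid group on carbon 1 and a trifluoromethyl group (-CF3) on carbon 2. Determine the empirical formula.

Atom tally by fragment:
  HO3SCH2 → C:1 H:3 S:1 O:3
  CH2CF3 → C:2 H:2 F:3
Element totals:
  C: 3
  H: 5
  F: 3
  O: 3
  S: 1
Molecular formula: C3H5F3O3S.
gcd of subscripts (3, 3, 5, 3, 1) = 1, so the empirical formula equals the molecular formula.

C3H5F3O3S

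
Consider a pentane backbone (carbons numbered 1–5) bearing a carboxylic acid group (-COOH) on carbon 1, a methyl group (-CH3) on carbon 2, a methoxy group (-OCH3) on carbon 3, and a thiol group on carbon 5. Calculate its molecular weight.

Atom tally by fragment:
  HOOCCH2 → C:2 H:3 O:2
  CH(CH3) → C:2 H:4
  CH(OCH3) → C:2 H:4 O:1
  CH2 → C:1 H:2
  CH2SH → C:1 H:3 S:1
Element totals:
  C: 8
  H: 16
  O: 3
  S: 1
Molecular formula: C8H16O3S.
  M = 8(12.011) + 16(1.008) + 3(15.999) + 32.06
    = 96.088 + 16.128 + 47.997 + 32.060 = 192.273

192.27 g/mol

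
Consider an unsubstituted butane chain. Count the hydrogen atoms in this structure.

10

Atom tally by fragment:
  CH3 → C:1 H:3
  CH2 → C:1 H:2
  CH2 → C:1 H:2
  CH3 → C:1 H:3
Element totals:
  C: 4
  H: 10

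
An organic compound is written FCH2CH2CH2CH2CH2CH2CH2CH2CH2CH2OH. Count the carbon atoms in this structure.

10

Atom tally by fragment:
  FCH2 → C:1 H:2 F:1
  CH2 → C:1 H:2
  CH2 → C:1 H:2
  CH2 → C:1 H:2
  CH2 → C:1 H:2
  CH2 → C:1 H:2
  CH2 → C:1 H:2
  CH2 → C:1 H:2
  CH2 → C:1 H:2
  CH2OH → C:1 H:3 O:1
Element totals:
  C: 10
  H: 21
  F: 1
  O: 1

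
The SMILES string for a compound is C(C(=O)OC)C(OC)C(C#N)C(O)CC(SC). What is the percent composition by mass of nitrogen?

Atom tally by fragment:
  CH3OOCCH2 → C:3 H:5 O:2
  CH(OCH3) → C:2 H:4 O:1
  CH(CN) → C:2 H:1 N:1
  CH(OH) → C:1 H:2 O:1
  CH2 → C:1 H:2
  CH2SCH3 → C:2 H:5 S:1
Element totals:
  C: 11
  H: 19
  N: 1
  O: 4
  S: 1
Molecular formula: C11H19NO4S.
Molar mass = 261.336 g/mol.
Mass from N: 1 × 14.007 = 14.007 g/mol.
%N = 14.007 / 261.336 × 100 = 5.36%.

5.36%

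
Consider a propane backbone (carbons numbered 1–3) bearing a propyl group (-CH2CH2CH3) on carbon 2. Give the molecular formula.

C6H14

Atom tally by fragment:
  CH3 → C:1 H:3
  CH(CH2CH2CH3) → C:4 H:8
  CH3 → C:1 H:3
Element totals:
  C: 6
  H: 14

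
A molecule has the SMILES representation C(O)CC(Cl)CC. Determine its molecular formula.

Atom tally by fragment:
  HOCH2 → C:1 H:3 O:1
  CH2 → C:1 H:2
  CH(Cl) → C:1 H:1 Cl:1
  CH2 → C:1 H:2
  CH3 → C:1 H:3
Element totals:
  C: 5
  H: 11
  Cl: 1
  O: 1

C5H11ClO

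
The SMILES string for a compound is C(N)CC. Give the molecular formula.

C3H9N

Atom tally by fragment:
  H2NCH2 → C:1 H:4 N:1
  CH2 → C:1 H:2
  CH3 → C:1 H:3
Element totals:
  C: 3
  H: 9
  N: 1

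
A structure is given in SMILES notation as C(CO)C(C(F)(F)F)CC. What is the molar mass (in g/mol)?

Atom tally by fragment:
  HOCH2CH2 → C:2 H:5 O:1
  CH(CF3) → C:2 H:1 F:3
  CH2 → C:1 H:2
  CH3 → C:1 H:3
Element totals:
  C: 6
  H: 11
  F: 3
  O: 1
Molecular formula: C6H11F3O.
  M = 6(12.011) + 11(1.008) + 3(18.998) + 15.999
    = 72.066 + 11.088 + 56.994 + 15.999 = 156.147

156.15 g/mol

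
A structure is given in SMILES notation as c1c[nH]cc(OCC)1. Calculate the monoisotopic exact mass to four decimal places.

111.0684

Atom tally by fragment:
  pyrrole ring core → C:4 H:5 N:1
  (− 1 ring H displaced by substituents)
  + OC2H5 → C:2 H:5 O:1
Element totals:
  C: 6
  H: 9
  N: 1
  O: 1
Molecular formula: C6H9NO.
  M = 6(12.0) + 9(1.007825) + 14.003074 + 15.994915
    = 72.000000 + 9.070425 + 14.003074 + 15.994915 = 111.068414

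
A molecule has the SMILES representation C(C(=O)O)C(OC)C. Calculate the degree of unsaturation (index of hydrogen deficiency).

Atom tally by fragment:
  HOOCCH2 → C:2 H:3 O:2
  CH(OCH3) → C:2 H:4 O:1
  CH3 → C:1 H:3
Element totals:
  C: 5
  H: 10
  O: 3
Molecular formula: C5H10O3.
DoU = (2C + 2 + N − H − X) / 2 = (2·5 + 2 + 0 − 10 − 0) / 2 = 1.

1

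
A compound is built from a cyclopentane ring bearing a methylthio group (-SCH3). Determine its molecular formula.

C6H12S

Atom tally by fragment:
  cyclopentane ring core → C:5 H:10
  (− 1 ring H displaced by substituents)
  + SCH3 → C:1 H:3 S:1
Element totals:
  C: 6
  H: 12
  S: 1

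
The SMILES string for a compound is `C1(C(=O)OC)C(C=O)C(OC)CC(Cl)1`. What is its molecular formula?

Atom tally by fragment:
  cyclopentane ring core → C:5 H:10
  (− 4 ring H displaced by substituents)
  + COOCH3 → C:2 H:3 O:2
  + CHO → C:1 H:1 O:1
  + OCH3 → C:1 H:3 O:1
  + Cl → Cl:1
Element totals:
  C: 9
  H: 13
  Cl: 1
  O: 4

C9H13ClO4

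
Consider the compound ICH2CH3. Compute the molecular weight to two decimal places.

155.97 g/mol

Element totals:
  C: 2
  H: 5
  I: 1
Molecular formula: C2H5I.
  M = 2(12.011) + 5(1.008) + 126.904
    = 24.022 + 5.040 + 126.904 = 155.966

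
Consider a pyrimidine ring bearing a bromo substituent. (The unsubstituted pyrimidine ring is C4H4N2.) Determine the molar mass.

158.99 g/mol

Atom tally by fragment:
  pyrimidine ring core → C:4 H:4 N:2
  (− 1 ring H displaced by substituents)
  + Br → Br:1
Element totals:
  C: 4
  H: 3
  Br: 1
  N: 2
Molecular formula: C4H3BrN2.
  M = 4(12.011) + 3(1.008) + 79.904 + 2(14.007)
    = 48.044 + 3.024 + 79.904 + 28.014 = 158.986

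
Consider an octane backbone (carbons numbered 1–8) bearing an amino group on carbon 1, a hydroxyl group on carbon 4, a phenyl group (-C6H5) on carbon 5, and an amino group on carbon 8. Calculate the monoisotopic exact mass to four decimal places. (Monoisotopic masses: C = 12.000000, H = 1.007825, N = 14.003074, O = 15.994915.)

236.1889

Atom tally by fragment:
  H2NCH2 → C:1 H:4 N:1
  CH2 → C:1 H:2
  CH2 → C:1 H:2
  CH(OH) → C:1 H:2 O:1
  CH(C6H5) → C:7 H:6
  CH2 → C:1 H:2
  CH2 → C:1 H:2
  CH2NH2 → C:1 H:4 N:1
Element totals:
  C: 14
  H: 24
  N: 2
  O: 1
Molecular formula: C14H24N2O.
  M = 14(12.0) + 24(1.007825) + 2(14.003074) + 15.994915
    = 168.000000 + 24.187800 + 28.006148 + 15.994915 = 236.188863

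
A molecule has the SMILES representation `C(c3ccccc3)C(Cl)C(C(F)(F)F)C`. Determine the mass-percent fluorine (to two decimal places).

Atom tally by fragment:
  C6H5CH2 → C:7 H:7
  CH(Cl) → C:1 H:1 Cl:1
  CH(CF3) → C:2 H:1 F:3
  CH3 → C:1 H:3
Element totals:
  C: 11
  H: 12
  Cl: 1
  F: 3
Molecular formula: C11H12ClF3.
Molar mass = 236.661 g/mol.
Mass from F: 3 × 18.998 = 56.994 g/mol.
%F = 56.994 / 236.661 × 100 = 24.08%.

24.08%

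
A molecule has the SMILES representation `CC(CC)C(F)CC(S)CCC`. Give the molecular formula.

Atom tally by fragment:
  CH3 → C:1 H:3
  CH(C2H5) → C:3 H:6
  CH(F) → C:1 H:1 F:1
  CH2 → C:1 H:2
  CH(SH) → C:1 H:2 S:1
  CH2 → C:1 H:2
  CH2 → C:1 H:2
  CH3 → C:1 H:3
Element totals:
  C: 10
  H: 21
  F: 1
  S: 1

C10H21FS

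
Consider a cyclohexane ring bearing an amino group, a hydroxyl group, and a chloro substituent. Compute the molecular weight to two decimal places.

149.62 g/mol

Atom tally by fragment:
  cyclohexane ring core → C:6 H:12
  (− 3 ring H displaced by substituents)
  + NH2 → N:1 H:2
  + OH → O:1 H:1
  + Cl → Cl:1
Element totals:
  C: 6
  H: 12
  Cl: 1
  N: 1
  O: 1
Molecular formula: C6H12ClNO.
  M = 6(12.011) + 12(1.008) + 35.45 + 14.007 + 15.999
    = 72.066 + 12.096 + 35.450 + 14.007 + 15.999 = 149.618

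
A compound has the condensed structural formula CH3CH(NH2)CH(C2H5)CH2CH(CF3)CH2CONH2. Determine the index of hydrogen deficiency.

Atom tally by fragment:
  CH3 → C:1 H:3
  CH(NH2) → C:1 H:3 N:1
  CH(C2H5) → C:3 H:6
  CH2 → C:1 H:2
  CH(CF3) → C:2 H:1 F:3
  CH2CONH2 → C:2 H:4 O:1 N:1
Element totals:
  C: 10
  H: 19
  F: 3
  N: 2
  O: 1
Molecular formula: C10H19F3N2O.
DoU = (2C + 2 + N − H − X) / 2 = (2·10 + 2 + 2 − 19 − 3) / 2 = 1.

1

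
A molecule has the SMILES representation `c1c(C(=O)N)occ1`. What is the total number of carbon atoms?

Atom tally by fragment:
  furan ring core → C:4 H:4 O:1
  (− 1 ring H displaced by substituents)
  + CONH2 → C:1 H:2 O:1 N:1
Element totals:
  C: 5
  H: 5
  N: 1
  O: 2

5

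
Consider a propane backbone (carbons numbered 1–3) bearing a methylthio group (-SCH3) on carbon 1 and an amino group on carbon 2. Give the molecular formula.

C4H11NS

Atom tally by fragment:
  CH3SCH2 → C:2 H:5 S:1
  CH(NH2) → C:1 H:3 N:1
  CH3 → C:1 H:3
Element totals:
  C: 4
  H: 11
  N: 1
  S: 1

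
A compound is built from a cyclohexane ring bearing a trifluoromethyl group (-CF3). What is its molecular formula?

Atom tally by fragment:
  cyclohexane ring core → C:6 H:12
  (− 1 ring H displaced by substituents)
  + CF3 → C:1 F:3
Element totals:
  C: 7
  H: 11
  F: 3

C7H11F3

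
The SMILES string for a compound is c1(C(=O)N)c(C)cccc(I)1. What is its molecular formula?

C8H8INO

Atom tally by fragment:
  benzene ring core → C:6 H:6
  (− 3 ring H displaced by substituents)
  + CONH2 → C:1 H:2 O:1 N:1
  + CH3 → C:1 H:3
  + I → I:1
Element totals:
  C: 8
  H: 8
  I: 1
  N: 1
  O: 1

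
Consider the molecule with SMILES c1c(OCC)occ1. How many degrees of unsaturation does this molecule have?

3

Atom tally by fragment:
  furan ring core → C:4 H:4 O:1
  (− 1 ring H displaced by substituents)
  + OC2H5 → C:2 H:5 O:1
Element totals:
  C: 6
  H: 8
  O: 2
Molecular formula: C6H8O2.
DoU = (2C + 2 + N − H − X) / 2 = (2·6 + 2 + 0 − 8 − 0) / 2 = 3.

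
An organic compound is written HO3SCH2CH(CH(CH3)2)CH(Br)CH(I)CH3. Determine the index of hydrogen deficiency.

0

Element totals:
  C: 8
  H: 16
  Br: 1
  I: 1
  O: 3
  S: 1
Molecular formula: C8H16BrIO3S.
DoU = (2C + 2 + N − H − X) / 2 = (2·8 + 2 + 0 − 16 − 2) / 2 = 0.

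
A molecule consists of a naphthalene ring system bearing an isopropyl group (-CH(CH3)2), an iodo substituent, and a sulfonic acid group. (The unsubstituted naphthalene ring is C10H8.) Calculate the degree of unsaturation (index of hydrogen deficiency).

7

Atom tally by fragment:
  naphthalene ring system core → C:10 H:8
  (− 3 ring H displaced by substituents)
  + CH(CH3)2 → C:3 H:7
  + I → I:1
  + SO3H → S:1 O:3 H:1
Element totals:
  C: 13
  H: 13
  I: 1
  O: 3
  S: 1
Molecular formula: C13H13IO3S.
DoU = (2C + 2 + N − H − X) / 2 = (2·13 + 2 + 0 − 13 − 1) / 2 = 7.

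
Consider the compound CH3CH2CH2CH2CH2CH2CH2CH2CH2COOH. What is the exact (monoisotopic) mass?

Element totals:
  C: 10
  H: 20
  O: 2
Molecular formula: C10H20O2.
  M = 10(12.0) + 20(1.007825) + 2(15.994915)
    = 120.000000 + 20.156500 + 31.989830 = 172.146330

172.1463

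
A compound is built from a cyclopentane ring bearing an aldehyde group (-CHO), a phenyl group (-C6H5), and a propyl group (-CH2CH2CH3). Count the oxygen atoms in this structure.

1

Atom tally by fragment:
  cyclopentane ring core → C:5 H:10
  (− 3 ring H displaced by substituents)
  + CHO → C:1 H:1 O:1
  + C6H5 → C:6 H:5
  + CH2CH2CH3 → C:3 H:7
Element totals:
  C: 15
  H: 20
  O: 1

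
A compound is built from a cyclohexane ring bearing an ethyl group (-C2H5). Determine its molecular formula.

Atom tally by fragment:
  cyclohexane ring core → C:6 H:12
  (− 1 ring H displaced by substituents)
  + C2H5 → C:2 H:5
Element totals:
  C: 8
  H: 16

C8H16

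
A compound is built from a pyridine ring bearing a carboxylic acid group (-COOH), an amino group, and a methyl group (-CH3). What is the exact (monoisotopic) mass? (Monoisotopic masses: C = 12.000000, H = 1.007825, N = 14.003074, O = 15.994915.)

Atom tally by fragment:
  pyridine ring core → C:5 H:5 N:1
  (− 3 ring H displaced by substituents)
  + COOH → C:1 H:1 O:2
  + NH2 → N:1 H:2
  + CH3 → C:1 H:3
Element totals:
  C: 7
  H: 8
  N: 2
  O: 2
Molecular formula: C7H8N2O2.
  M = 7(12.0) + 8(1.007825) + 2(14.003074) + 2(15.994915)
    = 84.000000 + 8.062600 + 28.006148 + 31.989830 = 152.058578

152.0586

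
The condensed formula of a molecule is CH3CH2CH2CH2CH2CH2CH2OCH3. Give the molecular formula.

C8H18O

Element totals:
  C: 8
  H: 18
  O: 1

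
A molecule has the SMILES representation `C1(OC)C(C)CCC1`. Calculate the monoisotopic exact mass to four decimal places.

114.1045

Atom tally by fragment:
  cyclopentane ring core → C:5 H:10
  (− 2 ring H displaced by substituents)
  + OCH3 → C:1 H:3 O:1
  + CH3 → C:1 H:3
Element totals:
  C: 7
  H: 14
  O: 1
Molecular formula: C7H14O.
  M = 7(12.0) + 14(1.007825) + 15.994915
    = 84.000000 + 14.109550 + 15.994915 = 114.104465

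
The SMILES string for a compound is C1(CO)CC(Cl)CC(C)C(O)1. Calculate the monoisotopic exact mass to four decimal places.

Atom tally by fragment:
  cyclohexane ring core → C:6 H:12
  (− 4 ring H displaced by substituents)
  + CH2OH → C:1 H:3 O:1
  + Cl → Cl:1
  + CH3 → C:1 H:3
  + OH → O:1 H:1
Element totals:
  C: 8
  H: 15
  Cl: 1
  O: 2
Molecular formula: C8H15ClO2.
  M = 8(12.0) + 15(1.007825) + 34.968853 + 2(15.994915)
    = 96.000000 + 15.117375 + 34.968853 + 31.989830 = 178.076058

178.0761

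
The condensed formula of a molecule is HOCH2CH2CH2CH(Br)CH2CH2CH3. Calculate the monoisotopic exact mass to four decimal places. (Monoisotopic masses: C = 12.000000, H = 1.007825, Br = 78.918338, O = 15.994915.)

Atom tally by fragment:
  HOCH2CH2 → C:2 H:5 O:1
  CH2 → C:1 H:2
  CH(Br) → C:1 H:1 Br:1
  CH2 → C:1 H:2
  CH2 → C:1 H:2
  CH3 → C:1 H:3
Element totals:
  C: 7
  H: 15
  Br: 1
  O: 1
Molecular formula: C7H15BrO.
  M = 7(12.0) + 15(1.007825) + 78.918338 + 15.994915
    = 84.000000 + 15.117375 + 78.918338 + 15.994915 = 194.030628

194.0306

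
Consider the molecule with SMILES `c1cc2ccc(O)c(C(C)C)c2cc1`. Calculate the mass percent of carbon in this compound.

83.83%

Atom tally by fragment:
  naphthalene ring system core → C:10 H:8
  (− 2 ring H displaced by substituents)
  + OH → O:1 H:1
  + CH(CH3)2 → C:3 H:7
Element totals:
  C: 13
  H: 14
  O: 1
Molecular formula: C13H14O.
Molar mass = 186.254 g/mol.
Mass from C: 13 × 12.011 = 156.143 g/mol.
%C = 156.143 / 186.254 × 100 = 83.83%.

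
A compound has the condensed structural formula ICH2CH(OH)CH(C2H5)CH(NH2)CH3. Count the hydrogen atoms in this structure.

Element totals:
  C: 7
  H: 16
  I: 1
  N: 1
  O: 1

16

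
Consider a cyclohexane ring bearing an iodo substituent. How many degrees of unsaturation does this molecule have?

1

Atom tally by fragment:
  cyclohexane ring core → C:6 H:12
  (− 1 ring H displaced by substituents)
  + I → I:1
Element totals:
  C: 6
  H: 11
  I: 1
Molecular formula: C6H11I.
DoU = (2C + 2 + N − H − X) / 2 = (2·6 + 2 + 0 − 11 − 1) / 2 = 1.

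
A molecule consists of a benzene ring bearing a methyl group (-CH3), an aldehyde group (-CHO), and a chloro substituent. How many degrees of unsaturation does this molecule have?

Atom tally by fragment:
  benzene ring core → C:6 H:6
  (− 3 ring H displaced by substituents)
  + CH3 → C:1 H:3
  + CHO → C:1 H:1 O:1
  + Cl → Cl:1
Element totals:
  C: 8
  H: 7
  Cl: 1
  O: 1
Molecular formula: C8H7ClO.
DoU = (2C + 2 + N − H − X) / 2 = (2·8 + 2 + 0 − 7 − 1) / 2 = 5.

5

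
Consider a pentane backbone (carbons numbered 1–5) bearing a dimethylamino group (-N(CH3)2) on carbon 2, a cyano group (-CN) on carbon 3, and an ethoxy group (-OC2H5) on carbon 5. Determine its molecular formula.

C10H20N2O

Atom tally by fragment:
  CH3 → C:1 H:3
  CH(N(CH3)2) → C:3 H:7 N:1
  CH(CN) → C:2 H:1 N:1
  CH2 → C:1 H:2
  CH2OC2H5 → C:3 H:7 O:1
Element totals:
  C: 10
  H: 20
  N: 2
  O: 1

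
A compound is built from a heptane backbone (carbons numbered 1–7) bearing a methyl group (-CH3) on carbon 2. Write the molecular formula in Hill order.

C8H18

Atom tally by fragment:
  CH3 → C:1 H:3
  CH(CH3) → C:2 H:4
  CH2 → C:1 H:2
  CH2 → C:1 H:2
  CH2 → C:1 H:2
  CH2 → C:1 H:2
  CH3 → C:1 H:3
Element totals:
  C: 8
  H: 18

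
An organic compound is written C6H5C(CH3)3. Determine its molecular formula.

C10H14

Atom tally by fragment:
  benzene ring core → C:6 H:6
  (− 1 ring H displaced by substituents)
  + C(CH3)3 → C:4 H:9
Element totals:
  C: 10
  H: 14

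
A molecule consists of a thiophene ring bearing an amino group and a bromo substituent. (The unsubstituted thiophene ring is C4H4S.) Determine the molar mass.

178.05 g/mol

Atom tally by fragment:
  thiophene ring core → C:4 H:4 S:1
  (− 2 ring H displaced by substituents)
  + NH2 → N:1 H:2
  + Br → Br:1
Element totals:
  C: 4
  H: 4
  Br: 1
  N: 1
  S: 1
Molecular formula: C4H4BrNS.
  M = 4(12.011) + 4(1.008) + 79.904 + 14.007 + 32.06
    = 48.044 + 4.032 + 79.904 + 14.007 + 32.060 = 178.047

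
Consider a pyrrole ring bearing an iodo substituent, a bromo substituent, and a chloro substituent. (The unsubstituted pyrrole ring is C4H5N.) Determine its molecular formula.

C4H2BrClIN

Atom tally by fragment:
  pyrrole ring core → C:4 H:5 N:1
  (− 3 ring H displaced by substituents)
  + I → I:1
  + Br → Br:1
  + Cl → Cl:1
Element totals:
  C: 4
  H: 2
  Br: 1
  Cl: 1
  I: 1
  N: 1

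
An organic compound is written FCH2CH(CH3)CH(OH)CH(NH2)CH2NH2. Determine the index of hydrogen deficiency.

0

Atom tally by fragment:
  FCH2 → C:1 H:2 F:1
  CH(CH3) → C:2 H:4
  CH(OH) → C:1 H:2 O:1
  CH(NH2) → C:1 H:3 N:1
  CH2NH2 → C:1 H:4 N:1
Element totals:
  C: 6
  H: 15
  F: 1
  N: 2
  O: 1
Molecular formula: C6H15FN2O.
DoU = (2C + 2 + N − H − X) / 2 = (2·6 + 2 + 2 − 15 − 1) / 2 = 0.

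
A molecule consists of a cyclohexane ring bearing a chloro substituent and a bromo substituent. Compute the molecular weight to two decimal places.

Atom tally by fragment:
  cyclohexane ring core → C:6 H:12
  (− 2 ring H displaced by substituents)
  + Cl → Cl:1
  + Br → Br:1
Element totals:
  C: 6
  H: 10
  Br: 1
  Cl: 1
Molecular formula: C6H10BrCl.
  M = 6(12.011) + 10(1.008) + 79.904 + 35.45
    = 72.066 + 10.080 + 79.904 + 35.450 = 197.500

197.50 g/mol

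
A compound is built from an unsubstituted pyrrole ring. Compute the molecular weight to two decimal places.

67.09 g/mol

Atom tally by fragment:
  pyrrole ring core → C:4 H:5 N:1
Element totals:
  C: 4
  H: 5
  N: 1
Molecular formula: C4H5N.
  M = 4(12.011) + 5(1.008) + 14.007
    = 48.044 + 5.040 + 14.007 = 67.091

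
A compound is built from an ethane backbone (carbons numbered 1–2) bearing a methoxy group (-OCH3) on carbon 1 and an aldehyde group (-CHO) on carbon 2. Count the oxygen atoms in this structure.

2

Atom tally by fragment:
  CH3OCH2 → C:2 H:5 O:1
  CH2CHO → C:2 H:3 O:1
Element totals:
  C: 4
  H: 8
  O: 2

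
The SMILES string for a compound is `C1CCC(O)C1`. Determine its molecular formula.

Atom tally by fragment:
  cyclopentane ring core → C:5 H:10
  (− 1 ring H displaced by substituents)
  + OH → O:1 H:1
Element totals:
  C: 5
  H: 10
  O: 1

C5H10O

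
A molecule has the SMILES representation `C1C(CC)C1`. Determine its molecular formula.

C5H10

Atom tally by fragment:
  cyclopropane ring core → C:3 H:6
  (− 1 ring H displaced by substituents)
  + C2H5 → C:2 H:5
Element totals:
  C: 5
  H: 10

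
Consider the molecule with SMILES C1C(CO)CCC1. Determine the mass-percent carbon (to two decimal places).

71.95%

Atom tally by fragment:
  cyclopentane ring core → C:5 H:10
  (− 1 ring H displaced by substituents)
  + CH2OH → C:1 H:3 O:1
Element totals:
  C: 6
  H: 12
  O: 1
Molecular formula: C6H12O.
Molar mass = 100.161 g/mol.
Mass from C: 6 × 12.011 = 72.066 g/mol.
%C = 72.066 / 100.161 × 100 = 71.95%.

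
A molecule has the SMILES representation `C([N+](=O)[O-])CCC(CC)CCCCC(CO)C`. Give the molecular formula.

Atom tally by fragment:
  O2NCH2 → C:1 H:2 N:1 O:2
  CH2 → C:1 H:2
  CH2 → C:1 H:2
  CH(C2H5) → C:3 H:6
  CH2 → C:1 H:2
  CH2 → C:1 H:2
  CH2 → C:1 H:2
  CH2 → C:1 H:2
  CH(CH2OH) → C:2 H:4 O:1
  CH3 → C:1 H:3
Element totals:
  C: 13
  H: 27
  N: 1
  O: 3

C13H27NO3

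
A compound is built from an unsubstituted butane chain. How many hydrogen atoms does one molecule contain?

Atom tally by fragment:
  CH3 → C:1 H:3
  CH2 → C:1 H:2
  CH2 → C:1 H:2
  CH3 → C:1 H:3
Element totals:
  C: 4
  H: 10

10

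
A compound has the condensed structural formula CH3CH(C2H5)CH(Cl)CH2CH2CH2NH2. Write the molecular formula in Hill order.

C8H18ClN

Element totals:
  C: 8
  H: 18
  Cl: 1
  N: 1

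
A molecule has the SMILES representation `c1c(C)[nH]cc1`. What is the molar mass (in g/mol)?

81.12 g/mol

Atom tally by fragment:
  pyrrole ring core → C:4 H:5 N:1
  (− 1 ring H displaced by substituents)
  + CH3 → C:1 H:3
Element totals:
  C: 5
  H: 7
  N: 1
Molecular formula: C5H7N.
  M = 5(12.011) + 7(1.008) + 14.007
    = 60.055 + 7.056 + 14.007 = 81.118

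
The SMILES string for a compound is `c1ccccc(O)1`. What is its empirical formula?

Atom tally by fragment:
  benzene ring core → C:6 H:6
  (− 1 ring H displaced by substituents)
  + OH → O:1 H:1
Element totals:
  C: 6
  H: 6
  O: 1
Molecular formula: C6H6O.
gcd of subscripts (6, 6, 1) = 1, so the empirical formula equals the molecular formula.

C6H6O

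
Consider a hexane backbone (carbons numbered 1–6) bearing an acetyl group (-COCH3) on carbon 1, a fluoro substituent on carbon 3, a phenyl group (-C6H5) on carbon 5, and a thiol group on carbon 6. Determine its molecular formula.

Atom tally by fragment:
  CH3COCH2 → C:3 H:5 O:1
  CH2 → C:1 H:2
  CH(F) → C:1 H:1 F:1
  CH2 → C:1 H:2
  CH(C6H5) → C:7 H:6
  CH2SH → C:1 H:3 S:1
Element totals:
  C: 14
  H: 19
  F: 1
  O: 1
  S: 1

C14H19FOS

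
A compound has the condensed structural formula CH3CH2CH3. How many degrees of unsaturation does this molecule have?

0

Atom tally by fragment:
  CH3 → C:1 H:3
  CH2 → C:1 H:2
  CH3 → C:1 H:3
Element totals:
  C: 3
  H: 8
Molecular formula: C3H8.
DoU = (2C + 2 + N − H − X) / 2 = (2·3 + 2 + 0 − 8 − 0) / 2 = 0.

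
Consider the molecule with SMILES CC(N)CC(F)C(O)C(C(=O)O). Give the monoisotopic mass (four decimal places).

Atom tally by fragment:
  CH3 → C:1 H:3
  CH(NH2) → C:1 H:3 N:1
  CH2 → C:1 H:2
  CH(F) → C:1 H:1 F:1
  CH(OH) → C:1 H:2 O:1
  CH2COOH → C:2 H:3 O:2
Element totals:
  C: 7
  H: 14
  F: 1
  N: 1
  O: 3
Molecular formula: C7H14FNO3.
  M = 7(12.0) + 14(1.007825) + 18.998403 + 14.003074 + 3(15.994915)
    = 84.000000 + 14.109550 + 18.998403 + 14.003074 + 47.984745 = 179.095772

179.0958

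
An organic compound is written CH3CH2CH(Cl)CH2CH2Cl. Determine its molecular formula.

C5H10Cl2

Atom tally by fragment:
  CH3 → C:1 H:3
  CH2 → C:1 H:2
  CH(Cl) → C:1 H:1 Cl:1
  CH2 → C:1 H:2
  CH2Cl → C:1 H:2 Cl:1
Element totals:
  C: 5
  H: 10
  Cl: 2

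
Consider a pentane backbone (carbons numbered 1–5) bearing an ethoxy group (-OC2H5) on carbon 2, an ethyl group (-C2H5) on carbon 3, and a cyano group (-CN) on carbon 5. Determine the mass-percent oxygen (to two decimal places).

Atom tally by fragment:
  CH3 → C:1 H:3
  CH(OC2H5) → C:3 H:6 O:1
  CH(C2H5) → C:3 H:6
  CH2 → C:1 H:2
  CH2CN → C:2 H:2 N:1
Element totals:
  C: 10
  H: 19
  N: 1
  O: 1
Molecular formula: C10H19NO.
Molar mass = 169.268 g/mol.
Mass from O: 1 × 15.999 = 15.999 g/mol.
%O = 15.999 / 169.268 × 100 = 9.45%.

9.45%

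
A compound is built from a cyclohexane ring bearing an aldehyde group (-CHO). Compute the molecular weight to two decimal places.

Atom tally by fragment:
  cyclohexane ring core → C:6 H:12
  (− 1 ring H displaced by substituents)
  + CHO → C:1 H:1 O:1
Element totals:
  C: 7
  H: 12
  O: 1
Molecular formula: C7H12O.
  M = 7(12.011) + 12(1.008) + 15.999
    = 84.077 + 12.096 + 15.999 = 112.172

112.17 g/mol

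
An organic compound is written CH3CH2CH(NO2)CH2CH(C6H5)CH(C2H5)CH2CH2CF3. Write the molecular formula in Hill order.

C17H24F3NO2

Atom tally by fragment:
  CH3 → C:1 H:3
  CH2 → C:1 H:2
  CH(NO2) → C:1 H:1 N:1 O:2
  CH2 → C:1 H:2
  CH(C6H5) → C:7 H:6
  CH(C2H5) → C:3 H:6
  CH2 → C:1 H:2
  CH2CF3 → C:2 H:2 F:3
Element totals:
  C: 17
  H: 24
  F: 3
  N: 1
  O: 2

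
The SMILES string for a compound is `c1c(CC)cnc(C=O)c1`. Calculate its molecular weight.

Atom tally by fragment:
  pyridine ring core → C:5 H:5 N:1
  (− 2 ring H displaced by substituents)
  + C2H5 → C:2 H:5
  + CHO → C:1 H:1 O:1
Element totals:
  C: 8
  H: 9
  N: 1
  O: 1
Molecular formula: C8H9NO.
  M = 8(12.011) + 9(1.008) + 14.007 + 15.999
    = 96.088 + 9.072 + 14.007 + 15.999 = 135.166

135.17 g/mol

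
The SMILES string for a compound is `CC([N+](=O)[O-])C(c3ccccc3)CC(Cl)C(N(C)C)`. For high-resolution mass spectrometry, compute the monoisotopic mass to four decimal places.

284.1292

Atom tally by fragment:
  CH3 → C:1 H:3
  CH(NO2) → C:1 H:1 N:1 O:2
  CH(C6H5) → C:7 H:6
  CH2 → C:1 H:2
  CH(Cl) → C:1 H:1 Cl:1
  CH2N(CH3)2 → C:3 H:8 N:1
Element totals:
  C: 14
  H: 21
  Cl: 1
  N: 2
  O: 2
Molecular formula: C14H21ClN2O2.
  M = 14(12.0) + 21(1.007825) + 34.968853 + 2(14.003074) + 2(15.994915)
    = 168.000000 + 21.164325 + 34.968853 + 28.006148 + 31.989830 = 284.129156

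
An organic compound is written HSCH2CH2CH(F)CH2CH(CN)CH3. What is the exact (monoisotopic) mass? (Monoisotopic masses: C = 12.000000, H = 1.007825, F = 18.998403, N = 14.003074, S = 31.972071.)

Element totals:
  C: 7
  H: 12
  F: 1
  N: 1
  S: 1
Molecular formula: C7H12FNS.
  M = 7(12.0) + 12(1.007825) + 18.998403 + 14.003074 + 31.972071
    = 84.000000 + 12.093900 + 18.998403 + 14.003074 + 31.972071 = 161.067448

161.0674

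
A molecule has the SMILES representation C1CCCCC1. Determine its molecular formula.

C6H12

Atom tally by fragment:
  cyclohexane ring core → C:6 H:12
Element totals:
  C: 6
  H: 12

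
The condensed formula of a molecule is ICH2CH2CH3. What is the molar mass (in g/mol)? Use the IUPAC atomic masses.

169.99 g/mol

Element totals:
  C: 3
  H: 7
  I: 1
Molecular formula: C3H7I.
  M = 3(12.011) + 7(1.008) + 126.904
    = 36.033 + 7.056 + 126.904 = 169.993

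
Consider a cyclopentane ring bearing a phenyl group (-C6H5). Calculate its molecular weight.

146.23 g/mol

Atom tally by fragment:
  cyclopentane ring core → C:5 H:10
  (− 1 ring H displaced by substituents)
  + C6H5 → C:6 H:5
Element totals:
  C: 11
  H: 14
Molecular formula: C11H14.
  M = 11(12.011) + 14(1.008)
    = 132.121 + 14.112 = 146.233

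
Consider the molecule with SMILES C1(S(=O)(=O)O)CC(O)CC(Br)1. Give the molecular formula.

Atom tally by fragment:
  cyclopentane ring core → C:5 H:10
  (− 3 ring H displaced by substituents)
  + SO3H → S:1 O:3 H:1
  + OH → O:1 H:1
  + Br → Br:1
Element totals:
  C: 5
  H: 9
  Br: 1
  O: 4
  S: 1

C5H9BrO4S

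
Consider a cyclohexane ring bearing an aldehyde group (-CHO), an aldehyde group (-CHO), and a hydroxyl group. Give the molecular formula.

Atom tally by fragment:
  cyclohexane ring core → C:6 H:12
  (− 3 ring H displaced by substituents)
  + CHO → C:1 H:1 O:1
  + CHO → C:1 H:1 O:1
  + OH → O:1 H:1
Element totals:
  C: 8
  H: 12
  O: 3

C8H12O3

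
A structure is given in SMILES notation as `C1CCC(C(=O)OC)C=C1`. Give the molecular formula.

Atom tally by fragment:
  cyclohexene ring core → C:6 H:10
  (− 1 ring H displaced by substituents)
  + COOCH3 → C:2 H:3 O:2
Element totals:
  C: 8
  H: 12
  O: 2

C8H12O2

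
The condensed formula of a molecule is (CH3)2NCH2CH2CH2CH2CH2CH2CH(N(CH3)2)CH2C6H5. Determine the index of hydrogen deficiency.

4

Element totals:
  C: 18
  H: 32
  N: 2
Molecular formula: C18H32N2.
DoU = (2C + 2 + N − H − X) / 2 = (2·18 + 2 + 2 − 32 − 0) / 2 = 4.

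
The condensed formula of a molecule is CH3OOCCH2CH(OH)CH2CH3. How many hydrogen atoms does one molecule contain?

12

Atom tally by fragment:
  CH3OOCCH2 → C:3 H:5 O:2
  CH(OH) → C:1 H:2 O:1
  CH2 → C:1 H:2
  CH3 → C:1 H:3
Element totals:
  C: 6
  H: 12
  O: 3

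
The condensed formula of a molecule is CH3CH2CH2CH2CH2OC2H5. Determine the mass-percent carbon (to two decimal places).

72.35%

Atom tally by fragment:
  CH3 → C:1 H:3
  CH2 → C:1 H:2
  CH2 → C:1 H:2
  CH2 → C:1 H:2
  CH2OC2H5 → C:3 H:7 O:1
Element totals:
  C: 7
  H: 16
  O: 1
Molecular formula: C7H16O.
Molar mass = 116.204 g/mol.
Mass from C: 7 × 12.011 = 84.077 g/mol.
%C = 84.077 / 116.204 × 100 = 72.35%.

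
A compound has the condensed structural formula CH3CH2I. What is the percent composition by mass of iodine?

Atom tally by fragment:
  CH3 → C:1 H:3
  CH2I → C:1 H:2 I:1
Element totals:
  C: 2
  H: 5
  I: 1
Molecular formula: C2H5I.
Molar mass = 155.966 g/mol.
Mass from I: 1 × 126.904 = 126.904 g/mol.
%I = 126.904 / 155.966 × 100 = 81.37%.

81.37%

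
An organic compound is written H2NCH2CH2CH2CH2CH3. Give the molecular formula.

Element totals:
  C: 5
  H: 13
  N: 1

C5H13N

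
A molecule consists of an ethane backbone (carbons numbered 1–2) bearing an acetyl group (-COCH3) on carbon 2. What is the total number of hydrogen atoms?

Atom tally by fragment:
  CH3 → C:1 H:3
  CH2COCH3 → C:3 H:5 O:1
Element totals:
  C: 4
  H: 8
  O: 1

8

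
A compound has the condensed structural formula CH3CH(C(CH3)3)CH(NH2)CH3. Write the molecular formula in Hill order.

Atom tally by fragment:
  CH3 → C:1 H:3
  CH(C(CH3)3) → C:5 H:10
  CH(NH2) → C:1 H:3 N:1
  CH3 → C:1 H:3
Element totals:
  C: 8
  H: 19
  N: 1

C8H19N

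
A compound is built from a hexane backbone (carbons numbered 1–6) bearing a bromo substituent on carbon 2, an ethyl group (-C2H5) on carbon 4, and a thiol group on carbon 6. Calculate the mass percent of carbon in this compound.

42.67%

Atom tally by fragment:
  CH3 → C:1 H:3
  CH(Br) → C:1 H:1 Br:1
  CH2 → C:1 H:2
  CH(C2H5) → C:3 H:6
  CH2 → C:1 H:2
  CH2SH → C:1 H:3 S:1
Element totals:
  C: 8
  H: 17
  Br: 1
  S: 1
Molecular formula: C8H17BrS.
Molar mass = 225.188 g/mol.
Mass from C: 8 × 12.011 = 96.088 g/mol.
%C = 96.088 / 225.188 × 100 = 42.67%.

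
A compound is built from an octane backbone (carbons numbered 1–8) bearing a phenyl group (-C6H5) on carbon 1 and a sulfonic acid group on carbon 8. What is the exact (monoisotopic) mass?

Atom tally by fragment:
  C6H5CH2 → C:7 H:7
  CH2 → C:1 H:2
  CH2 → C:1 H:2
  CH2 → C:1 H:2
  CH2 → C:1 H:2
  CH2 → C:1 H:2
  CH2 → C:1 H:2
  CH2SO3H → C:1 H:3 S:1 O:3
Element totals:
  C: 14
  H: 22
  O: 3
  S: 1
Molecular formula: C14H22O3S.
  M = 14(12.0) + 22(1.007825) + 3(15.994915) + 31.972071
    = 168.000000 + 22.172150 + 47.984745 + 31.972071 = 270.128966

270.1290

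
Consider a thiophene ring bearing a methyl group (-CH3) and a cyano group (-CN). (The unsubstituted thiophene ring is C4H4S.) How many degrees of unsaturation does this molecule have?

Atom tally by fragment:
  thiophene ring core → C:4 H:4 S:1
  (− 2 ring H displaced by substituents)
  + CH3 → C:1 H:3
  + CN → C:1 N:1
Element totals:
  C: 6
  H: 5
  N: 1
  S: 1
Molecular formula: C6H5NS.
DoU = (2C + 2 + N − H − X) / 2 = (2·6 + 2 + 1 − 5 − 0) / 2 = 5.

5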